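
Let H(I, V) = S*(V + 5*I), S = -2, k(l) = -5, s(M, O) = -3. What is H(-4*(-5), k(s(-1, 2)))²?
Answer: 36100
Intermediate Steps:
H(I, V) = -10*I - 2*V (H(I, V) = -2*(V + 5*I) = -10*I - 2*V)
H(-4*(-5), k(s(-1, 2)))² = (-(-40)*(-5) - 2*(-5))² = (-10*20 + 10)² = (-200 + 10)² = (-190)² = 36100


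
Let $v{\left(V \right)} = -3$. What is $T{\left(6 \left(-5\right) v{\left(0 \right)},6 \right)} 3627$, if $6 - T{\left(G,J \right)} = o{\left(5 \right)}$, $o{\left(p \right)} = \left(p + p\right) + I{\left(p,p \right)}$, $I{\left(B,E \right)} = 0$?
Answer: $-14508$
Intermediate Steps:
$o{\left(p \right)} = 2 p$ ($o{\left(p \right)} = \left(p + p\right) + 0 = 2 p + 0 = 2 p$)
$T{\left(G,J \right)} = -4$ ($T{\left(G,J \right)} = 6 - 2 \cdot 5 = 6 - 10 = -4$)
$T{\left(6 \left(-5\right) v{\left(0 \right)},6 \right)} 3627 = \left(-4\right) 3627 = -14508$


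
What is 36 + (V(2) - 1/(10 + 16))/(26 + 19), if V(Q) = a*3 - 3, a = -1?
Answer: 41963/1170 ≈ 35.866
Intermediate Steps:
V(Q) = -6 (V(Q) = -1*3 - 3 = -3 - 3 = -6)
36 + (V(2) - 1/(10 + 16))/(26 + 19) = 36 + (-6 - 1/(10 + 16))/(26 + 19) = 36 + (-6 - 1/26)/45 = 36 + (-6 - 1*1/26)*(1/45) = 36 + (-6 - 1/26)*(1/45) = 36 - 157/26*1/45 = 36 - 157/1170 = 41963/1170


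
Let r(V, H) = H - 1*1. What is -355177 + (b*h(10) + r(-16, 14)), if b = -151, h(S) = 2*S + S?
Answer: -359694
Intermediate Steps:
h(S) = 3*S
r(V, H) = -1 + H (r(V, H) = H - 1 = -1 + H)
-355177 + (b*h(10) + r(-16, 14)) = -355177 + (-453*10 + (-1 + 14)) = -355177 + (-151*30 + 13) = -355177 + (-4530 + 13) = -355177 - 4517 = -359694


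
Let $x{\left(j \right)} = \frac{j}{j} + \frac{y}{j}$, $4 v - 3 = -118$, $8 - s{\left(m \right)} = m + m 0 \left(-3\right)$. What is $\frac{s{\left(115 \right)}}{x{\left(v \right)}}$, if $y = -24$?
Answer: $- \frac{12305}{211} \approx -58.318$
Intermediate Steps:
$s{\left(m \right)} = 8 - m$ ($s{\left(m \right)} = 8 - \left(m + m 0 \left(-3\right)\right) = 8 - \left(m + m 0\right) = 8 - \left(m + 0\right) = 8 - m$)
$v = - \frac{115}{4}$ ($v = \frac{3}{4} + \frac{1}{4} \left(-118\right) = \frac{3}{4} - \frac{59}{2} = - \frac{115}{4} \approx -28.75$)
$x{\left(j \right)} = 1 - \frac{24}{j}$ ($x{\left(j \right)} = \frac{j}{j} - \frac{24}{j} = 1 - \frac{24}{j}$)
$\frac{s{\left(115 \right)}}{x{\left(v \right)}} = \frac{8 - 115}{\frac{1}{- \frac{115}{4}} \left(-24 - \frac{115}{4}\right)} = \frac{8 - 115}{\left(- \frac{4}{115}\right) \left(- \frac{211}{4}\right)} = - \frac{107}{\frac{211}{115}} = \left(-107\right) \frac{115}{211} = - \frac{12305}{211}$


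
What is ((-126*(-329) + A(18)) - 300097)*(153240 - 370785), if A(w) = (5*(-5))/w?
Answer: 337600761485/6 ≈ 5.6267e+10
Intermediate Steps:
A(w) = -25/w
((-126*(-329) + A(18)) - 300097)*(153240 - 370785) = ((-126*(-329) - 25/18) - 300097)*(153240 - 370785) = ((41454 - 25*1/18) - 300097)*(-217545) = ((41454 - 25/18) - 300097)*(-217545) = (746147/18 - 300097)*(-217545) = -4655599/18*(-217545) = 337600761485/6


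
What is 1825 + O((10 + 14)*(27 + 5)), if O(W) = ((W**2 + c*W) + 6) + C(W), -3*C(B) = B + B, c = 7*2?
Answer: 601895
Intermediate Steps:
c = 14
C(B) = -2*B/3 (C(B) = -(B + B)/3 = -2*B/3)
O(W) = 6 + W**2 + 40*W/3 (O(W) = ((W**2 + 14*W) + 6) - 2*W/3 = (6 + W**2 + 14*W) - 2*W/3 = 6 + W**2 + 40*W/3)
1825 + O((10 + 14)*(27 + 5)) = 1825 + (6 + ((10 + 14)*(27 + 5))**2 + 40*((10 + 14)*(27 + 5))/3) = 1825 + (6 + (24*32)**2 + 40*(24*32)/3) = 1825 + (6 + 768**2 + (40/3)*768) = 1825 + (6 + 589824 + 10240) = 1825 + 600070 = 601895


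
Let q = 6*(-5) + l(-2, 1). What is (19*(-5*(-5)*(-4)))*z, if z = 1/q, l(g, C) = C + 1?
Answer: 475/7 ≈ 67.857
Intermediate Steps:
l(g, C) = 1 + C
q = -28 (q = 6*(-5) + (1 + 1) = -30 + 2 = -28)
z = -1/28 (z = 1/(-28) = -1/28 ≈ -0.035714)
(19*(-5*(-5)*(-4)))*z = (19*(-5*(-5)*(-4)))*(-1/28) = (19*(25*(-4)))*(-1/28) = (19*(-100))*(-1/28) = -1900*(-1/28) = 475/7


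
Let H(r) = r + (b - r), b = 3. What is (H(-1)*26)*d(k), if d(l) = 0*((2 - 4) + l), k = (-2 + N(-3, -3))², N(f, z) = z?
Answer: 0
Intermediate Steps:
k = 25 (k = (-2 - 3)² = (-5)² = 25)
H(r) = 3 (H(r) = r + (3 - r) = 3)
d(l) = 0 (d(l) = 0*(-2 + l) = 0)
(H(-1)*26)*d(k) = (3*26)*0 = 78*0 = 0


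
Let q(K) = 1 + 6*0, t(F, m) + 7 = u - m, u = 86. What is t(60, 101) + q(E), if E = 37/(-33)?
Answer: -21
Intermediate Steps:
E = -37/33 (E = 37*(-1/33) = -37/33 ≈ -1.1212)
t(F, m) = 79 - m (t(F, m) = -7 + (86 - m) = 79 - m)
q(K) = 1 (q(K) = 1 + 0 = 1)
t(60, 101) + q(E) = (79 - 1*101) + 1 = (79 - 101) + 1 = -22 + 1 = -21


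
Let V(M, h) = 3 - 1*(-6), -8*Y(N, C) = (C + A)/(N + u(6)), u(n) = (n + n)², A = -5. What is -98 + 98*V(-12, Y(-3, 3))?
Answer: 784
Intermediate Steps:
u(n) = 4*n² (u(n) = (2*n)² = 4*n²)
Y(N, C) = -(-5 + C)/(8*(144 + N)) (Y(N, C) = -(C - 5)/(8*(N + 4*6²)) = -(-5 + C)/(8*(N + 4*36)) = -(-5 + C)/(8*(N + 144)) = -(-5 + C)/(8*(144 + N)))
V(M, h) = 9 (V(M, h) = 3 + 6 = 9)
-98 + 98*V(-12, Y(-3, 3)) = -98 + 98*9 = -98 + 882 = 784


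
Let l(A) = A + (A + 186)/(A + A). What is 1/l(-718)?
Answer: -359/257629 ≈ -0.0013935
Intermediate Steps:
l(A) = A + (186 + A)/(2*A) (l(A) = A + (186 + A)/((2*A)) = A + (186 + A)*(1/(2*A)) = A + (186 + A)/(2*A))
1/l(-718) = 1/(1/2 - 718 + 93/(-718)) = 1/(1/2 - 718 + 93*(-1/718)) = 1/(1/2 - 718 - 93/718) = 1/(-257629/359) = -359/257629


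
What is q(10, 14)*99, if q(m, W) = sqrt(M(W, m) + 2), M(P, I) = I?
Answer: 198*sqrt(3) ≈ 342.95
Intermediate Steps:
q(m, W) = sqrt(2 + m) (q(m, W) = sqrt(m + 2) = sqrt(2 + m))
q(10, 14)*99 = sqrt(2 + 10)*99 = sqrt(12)*99 = (2*sqrt(3))*99 = 198*sqrt(3)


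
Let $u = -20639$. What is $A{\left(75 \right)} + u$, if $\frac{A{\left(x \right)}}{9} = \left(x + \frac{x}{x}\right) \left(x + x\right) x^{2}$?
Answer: $577104361$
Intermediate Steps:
$A{\left(x \right)} = 18 x^{3} \left(1 + x\right)$ ($A{\left(x \right)} = 9 \left(x + \frac{x}{x}\right) \left(x + x\right) x^{2} = 9 \left(x + 1\right) 2 x x^{2} = 9 \left(1 + x\right) 2 x x^{2} = 9 \cdot 2 x \left(1 + x\right) x^{2} = 9 \cdot 2 x^{3} \left(1 + x\right) = 18 x^{3} \left(1 + x\right)$)
$A{\left(75 \right)} + u = 18 \cdot 75^{3} \left(1 + 75\right) - 20639 = 18 \cdot 421875 \cdot 76 - 20639 = 577125000 - 20639 = 577104361$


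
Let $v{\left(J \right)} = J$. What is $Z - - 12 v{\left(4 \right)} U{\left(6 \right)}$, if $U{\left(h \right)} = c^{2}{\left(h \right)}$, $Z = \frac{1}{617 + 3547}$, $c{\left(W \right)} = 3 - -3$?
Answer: $\frac{7195393}{4164} \approx 1728.0$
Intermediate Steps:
$c{\left(W \right)} = 6$ ($c{\left(W \right)} = 3 + 3 = 6$)
$Z = \frac{1}{4164} \approx 0.00024015$
$U{\left(h \right)} = 36$ ($U{\left(h \right)} = 6^{2} = 36$)
$Z - - 12 v{\left(4 \right)} U{\left(6 \right)} = \frac{1}{4164} - \left(-12\right) 4 \cdot 36 = \frac{1}{4164} - \left(-48\right) 36 = \frac{1}{4164} - -1728 = \frac{1}{4164} + 1728 = \frac{7195393}{4164}$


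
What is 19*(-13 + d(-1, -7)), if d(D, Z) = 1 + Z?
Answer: -361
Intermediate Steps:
19*(-13 + d(-1, -7)) = 19*(-13 + (1 - 7)) = 19*(-13 - 6) = 19*(-19) = -361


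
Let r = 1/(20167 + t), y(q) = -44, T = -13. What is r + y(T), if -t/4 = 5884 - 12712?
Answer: -2089075/47479 ≈ -44.000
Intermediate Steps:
t = 27312 (t = -4*(5884 - 12712) = -4*(-6828) = 27312)
r = 1/47479 (r = 1/(20167 + 27312) = 1/47479 ≈ 2.1062e-5)
r + y(T) = 1/47479 - 44 = -2089075/47479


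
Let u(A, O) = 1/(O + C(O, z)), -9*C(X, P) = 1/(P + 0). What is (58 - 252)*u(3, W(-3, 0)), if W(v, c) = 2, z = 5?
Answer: -8730/89 ≈ -98.090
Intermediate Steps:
C(X, P) = -1/(9*P) (C(X, P) = -1/(9*(P + 0)) = -1/(9*P))
u(A, O) = 1/(-1/45 + O) (u(A, O) = 1/(O - ⅑/5) = 1/(O - ⅑*⅕) = 1/(O - 1/45) = 1/(-1/45 + O))
(58 - 252)*u(3, W(-3, 0)) = (58 - 252)*(45/(-1 + 45*2)) = -8730/(-1 + 90) = -8730/89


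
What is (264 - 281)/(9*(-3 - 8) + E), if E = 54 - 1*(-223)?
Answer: -17/178 ≈ -0.095506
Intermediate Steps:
E = 277 (E = 54 + 223 = 277)
(264 - 281)/(9*(-3 - 8) + E) = (264 - 281)/(9*(-3 - 8) + 277) = -17/(9*(-11) + 277) = -17/(-99 + 277) = -17/178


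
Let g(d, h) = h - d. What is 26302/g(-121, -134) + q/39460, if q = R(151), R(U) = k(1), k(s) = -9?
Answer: -1037877037/512980 ≈ -2023.2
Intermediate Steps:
R(U) = -9
q = -9
26302/g(-121, -134) + q/39460 = 26302/(-134 - 1*(-121)) - 9/39460 = 26302/(-134 + 121) - 9*1/39460 = 26302/(-13) - 9/39460 = 26302*(-1/13) - 9/39460 = -26302/13 - 9/39460 = -1037877037/512980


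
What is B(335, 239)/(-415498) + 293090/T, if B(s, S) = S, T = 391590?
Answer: 12168471881/16270486182 ≈ 0.74789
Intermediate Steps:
B(335, 239)/(-415498) + 293090/T = 239/(-415498) + 293090/391590 = 239*(-1/415498) + 293090*(1/391590) = -239/415498 + 29309/39159 = 12168471881/16270486182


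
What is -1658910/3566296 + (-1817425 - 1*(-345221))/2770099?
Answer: -4922830084237/4939496491652 ≈ -0.99663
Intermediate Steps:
-1658910/3566296 + (-1817425 - 1*(-345221))/2770099 = -1658910*1/3566296 + (-1817425 + 345221)*(1/2770099) = -829455/1783148 - 1472204*1/2770099 = -829455/1783148 - 1472204/2770099 = -4922830084237/4939496491652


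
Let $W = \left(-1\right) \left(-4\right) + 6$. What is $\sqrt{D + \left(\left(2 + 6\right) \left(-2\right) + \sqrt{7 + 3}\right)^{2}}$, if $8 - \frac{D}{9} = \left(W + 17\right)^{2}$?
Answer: $\sqrt{-6489 + \left(-16 + \sqrt{10}\right)^{2}} \approx 79.525 i$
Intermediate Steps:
$W = 10$ ($W = 4 + 6 = 10$)
$D = -6489$ ($D = 72 - 9 \left(10 + 17\right)^{2} = 72 - 9 \cdot 27^{2} = 72 - 6561 = -6489$)
$\sqrt{D + \left(\left(2 + 6\right) \left(-2\right) + \sqrt{7 + 3}\right)^{2}} = \sqrt{-6489 + \left(\left(2 + 6\right) \left(-2\right) + \sqrt{7 + 3}\right)^{2}} = \sqrt{-6489 + \left(8 \left(-2\right) + \sqrt{10}\right)^{2}} = \sqrt{-6489 + \left(-16 + \sqrt{10}\right)^{2}}$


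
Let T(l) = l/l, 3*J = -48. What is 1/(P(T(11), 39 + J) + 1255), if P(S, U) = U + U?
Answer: 1/1301 ≈ 0.00076864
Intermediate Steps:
J = -16 (J = (1/3)*(-48) = -16)
T(l) = 1
P(S, U) = 2*U
1/(P(T(11), 39 + J) + 1255) = 1/(2*(39 - 16) + 1255) = 1/(2*23 + 1255) = 1/(46 + 1255) = 1/1301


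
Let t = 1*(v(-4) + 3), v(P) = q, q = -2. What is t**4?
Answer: 1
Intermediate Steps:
v(P) = -2
t = 1 (t = 1*(-2 + 3) = 1*1 = 1)
t**4 = 1**4 = 1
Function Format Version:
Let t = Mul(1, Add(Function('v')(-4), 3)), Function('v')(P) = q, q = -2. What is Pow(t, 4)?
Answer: 1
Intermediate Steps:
Function('v')(P) = -2
t = 1 (t = Mul(1, Add(-2, 3)) = Mul(1, 1) = 1)
Pow(t, 4) = Pow(1, 4) = 1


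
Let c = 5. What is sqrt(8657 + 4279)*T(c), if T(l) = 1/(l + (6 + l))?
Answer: 7*sqrt(66)/8 ≈ 7.1085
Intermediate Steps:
T(l) = 1/(6 + 2*l)
sqrt(8657 + 4279)*T(c) = sqrt(8657 + 4279)*(1/(2*(3 + 5))) = sqrt(12936)*((1/2)/8) = (14*sqrt(66))*((1/2)*(1/8)) = (14*sqrt(66))*(1/16) = 7*sqrt(66)/8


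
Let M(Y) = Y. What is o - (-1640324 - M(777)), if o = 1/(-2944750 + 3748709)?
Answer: 1319377918860/803959 ≈ 1.6411e+6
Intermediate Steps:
o = 1/803959 ≈ 1.2438e-6
o - (-1640324 - M(777)) = 1/803959 - (-1640324 - 1*777) = 1/803959 - (-1640324 - 777) = 1/803959 - 1*(-1641101) = 1/803959 + 1641101 = 1319377918860/803959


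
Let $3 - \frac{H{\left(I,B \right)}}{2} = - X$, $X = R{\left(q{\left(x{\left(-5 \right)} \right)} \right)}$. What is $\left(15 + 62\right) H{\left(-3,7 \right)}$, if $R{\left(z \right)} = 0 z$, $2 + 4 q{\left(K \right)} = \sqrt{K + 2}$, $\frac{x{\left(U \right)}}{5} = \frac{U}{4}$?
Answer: $462$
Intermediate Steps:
$x{\left(U \right)} = \frac{5 U}{4}$ ($x{\left(U \right)} = 5 \frac{U}{4} = \frac{5 U}{4}$)
$q{\left(K \right)} = - \frac{1}{2} + \frac{\sqrt{2 + K}}{4}$ ($q{\left(K \right)} = - \frac{1}{2} + \frac{\sqrt{K + 2}}{4} = - \frac{1}{2} + \frac{\sqrt{2 + K}}{4}$)
$R{\left(z \right)} = 0$
$X = 0$
$H{\left(I,B \right)} = 6$ ($H{\left(I,B \right)} = 6 - 2 \left(\left(-1\right) 0\right) = 6 - 0 = 6 + 0 = 6$)
$\left(15 + 62\right) H{\left(-3,7 \right)} = \left(15 + 62\right) 6 = 77 \cdot 6 = 462$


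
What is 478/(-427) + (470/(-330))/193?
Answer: -3064451/2719563 ≈ -1.1268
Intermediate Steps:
478/(-427) + (470/(-330))/193 = 478*(-1/427) + (470*(-1/330))*(1/193) = -478/427 - 47/33*1/193 = -478/427 - 47/6369 = -3064451/2719563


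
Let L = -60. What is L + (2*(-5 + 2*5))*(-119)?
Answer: -1250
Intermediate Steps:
L + (2*(-5 + 2*5))*(-119) = -60 + (2*(-5 + 2*5))*(-119) = -60 + (2*(-5 + 10))*(-119) = -60 + (2*5)*(-119) = -60 + 10*(-119) = -60 - 1190 = -1250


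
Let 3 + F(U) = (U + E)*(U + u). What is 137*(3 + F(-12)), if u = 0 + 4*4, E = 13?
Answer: 548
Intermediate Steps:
u = 16 (u = 0 + 16 = 16)
F(U) = -3 + (13 + U)*(16 + U) (F(U) = -3 + (U + 13)*(U + 16) = -3 + (13 + U)*(16 + U))
137*(3 + F(-12)) = 137*(3 + (205 + (-12)**2 + 29*(-12))) = 137*(3 + (205 + 144 - 348)) = 137*(3 + 1) = 137*4 = 548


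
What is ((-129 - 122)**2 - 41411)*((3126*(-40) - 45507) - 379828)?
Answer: -11882596250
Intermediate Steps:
((-129 - 122)**2 - 41411)*((3126*(-40) - 45507) - 379828) = ((-251)**2 - 41411)*((-125040 - 45507) - 379828) = (63001 - 41411)*(-170547 - 379828) = 21590*(-550375) = -11882596250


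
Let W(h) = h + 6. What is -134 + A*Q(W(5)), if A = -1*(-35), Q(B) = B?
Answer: 251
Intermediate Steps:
W(h) = 6 + h
A = 35
-134 + A*Q(W(5)) = -134 + 35*(6 + 5) = -134 + 35*11 = -134 + 385 = 251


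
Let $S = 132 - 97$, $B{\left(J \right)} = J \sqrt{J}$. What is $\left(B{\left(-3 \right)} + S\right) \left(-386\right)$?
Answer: $-13510 + 1158 i \sqrt{3} \approx -13510.0 + 2005.7 i$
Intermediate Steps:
$B{\left(J \right)} = J^{\frac{3}{2}}$
$S = 35$
$\left(B{\left(-3 \right)} + S\right) \left(-386\right) = \left(\left(-3\right)^{\frac{3}{2}} + 35\right) \left(-386\right) = \left(- 3 i \sqrt{3} + 35\right) \left(-386\right) = \left(35 - 3 i \sqrt{3}\right) \left(-386\right) = -13510 + 1158 i \sqrt{3}$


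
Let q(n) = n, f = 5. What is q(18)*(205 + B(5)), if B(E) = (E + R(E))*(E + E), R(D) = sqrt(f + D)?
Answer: 4590 + 180*sqrt(10) ≈ 5159.2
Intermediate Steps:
R(D) = sqrt(5 + D)
B(E) = 2*E*(E + sqrt(5 + E)) (B(E) = (E + sqrt(5 + E))*(E + E) = (E + sqrt(5 + E))*(2*E) = 2*E*(E + sqrt(5 + E)))
q(18)*(205 + B(5)) = 18*(205 + 2*5*(5 + sqrt(5 + 5))) = 18*(205 + 2*5*(5 + sqrt(10))) = 18*(205 + (50 + 10*sqrt(10))) = 18*(255 + 10*sqrt(10)) = 4590 + 180*sqrt(10)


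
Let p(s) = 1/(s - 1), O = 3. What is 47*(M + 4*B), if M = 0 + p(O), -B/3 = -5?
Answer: 5687/2 ≈ 2843.5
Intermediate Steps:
B = 15 (B = -3*(-5) = 15)
p(s) = 1/(-1 + s)
M = ½ (M = 0 + 1/(-1 + 3) = 0 + 1/2 = 0 + ½ = ½ ≈ 0.50000)
47*(M + 4*B) = 47*(½ + 4*15) = 47*(½ + 60) = 47*(121/2) = 5687/2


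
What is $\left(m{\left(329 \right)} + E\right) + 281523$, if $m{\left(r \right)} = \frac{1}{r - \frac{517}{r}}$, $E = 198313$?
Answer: $\frac{1099784119}{2292} \approx 4.7984 \cdot 10^{5}$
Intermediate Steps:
$\left(m{\left(329 \right)} + E\right) + 281523 = \left(\frac{329}{-517 + 329^{2}} + 198313\right) + 281523 = \left(\frac{329}{-517 + 108241} + 198313\right) + 281523 = \left(\frac{329}{107724} + 198313\right) + 281523 = \left(329 \cdot \frac{1}{107724} + 198313\right) + 281523 = \left(\frac{7}{2292} + 198313\right) + 281523 = \frac{454533403}{2292} + 281523 = \frac{1099784119}{2292}$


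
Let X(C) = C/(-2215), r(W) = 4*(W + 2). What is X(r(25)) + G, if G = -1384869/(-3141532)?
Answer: 2728199379/6958493380 ≈ 0.39207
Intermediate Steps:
r(W) = 8 + 4*W (r(W) = 4*(2 + W) = 8 + 4*W)
X(C) = -C/2215 (X(C) = C*(-1/2215) = -C/2215)
G = 1384869/3141532 (G = -1384869*(-1/3141532) = 1384869/3141532 ≈ 0.44083)
X(r(25)) + G = -(8 + 4*25)/2215 + 1384869/3141532 = -(8 + 100)/2215 + 1384869/3141532 = -1/2215*108 + 1384869/3141532 = -108/2215 + 1384869/3141532 = 2728199379/6958493380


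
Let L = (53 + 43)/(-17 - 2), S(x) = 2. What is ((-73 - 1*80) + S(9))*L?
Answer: 14496/19 ≈ 762.95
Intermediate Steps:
L = -96/19 (L = 96/(-19) = 96*(-1/19) = -96/19 ≈ -5.0526)
((-73 - 1*80) + S(9))*L = ((-73 - 1*80) + 2)*(-96/19) = ((-73 - 80) + 2)*(-96/19) = (-153 + 2)*(-96/19) = -151*(-96/19) = 14496/19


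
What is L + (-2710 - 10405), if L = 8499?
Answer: -4616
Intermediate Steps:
L + (-2710 - 10405) = 8499 + (-2710 - 10405) = 8499 - 13115 = -4616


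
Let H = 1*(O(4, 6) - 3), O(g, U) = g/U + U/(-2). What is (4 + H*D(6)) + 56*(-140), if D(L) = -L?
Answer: -7804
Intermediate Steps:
O(g, U) = -U/2 + g/U (O(g, U) = g/U + U*(-½) = g/U - U/2 = -U/2 + g/U)
H = -16/3 (H = 1*((-½*6 + 4/6) - 3) = 1*((-3 + 4*(⅙)) - 3) = 1*((-3 + ⅔) - 3) = 1*(-7/3 - 3) = 1*(-16/3) = -16/3 ≈ -5.3333)
(4 + H*D(6)) + 56*(-140) = (4 - (-16)*6/3) + 56*(-140) = (4 - 16/3*(-6)) - 7840 = (4 + 32) - 7840 = 36 - 7840 = -7804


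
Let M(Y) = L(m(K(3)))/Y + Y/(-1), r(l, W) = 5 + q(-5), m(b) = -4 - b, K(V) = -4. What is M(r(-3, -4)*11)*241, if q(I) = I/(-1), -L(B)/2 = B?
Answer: -26510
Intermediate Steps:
L(B) = -2*B
q(I) = -I (q(I) = I*(-1) = -I)
r(l, W) = 10 (r(l, W) = 5 - 1*(-5) = 5 + 5 = 10)
M(Y) = -Y (M(Y) = (-2*(-4 - 1*(-4)))/Y + Y/(-1) = (-2*(-4 + 4))/Y + Y*(-1) = (-2*0)/Y - Y = 0/Y - Y = 0 - Y = -Y)
M(r(-3, -4)*11)*241 = -10*11*241 = -1*110*241 = -110*241 = -26510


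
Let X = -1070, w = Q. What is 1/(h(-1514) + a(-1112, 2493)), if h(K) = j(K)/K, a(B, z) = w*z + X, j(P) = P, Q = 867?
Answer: 1/2160362 ≈ 4.6289e-7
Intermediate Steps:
w = 867
a(B, z) = -1070 + 867*z (a(B, z) = 867*z - 1070 = -1070 + 867*z)
h(K) = 1 (h(K) = K/K = 1)
1/(h(-1514) + a(-1112, 2493)) = 1/(1 + (-1070 + 867*2493)) = 1/(1 + (-1070 + 2161431)) = 1/(1 + 2160361) = 1/2160362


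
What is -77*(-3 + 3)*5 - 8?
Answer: -8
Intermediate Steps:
-77*(-3 + 3)*5 - 8 = -0*5 - 8 = -77*0 - 8 = 0 - 8 = -8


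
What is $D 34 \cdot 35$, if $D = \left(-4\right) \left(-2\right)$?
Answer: $9520$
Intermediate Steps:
$D = 8$
$D 34 \cdot 35 = 8 \cdot 34 \cdot 35 = 272 \cdot 35 = 9520$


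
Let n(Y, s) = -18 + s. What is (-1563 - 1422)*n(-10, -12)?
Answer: 89550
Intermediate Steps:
(-1563 - 1422)*n(-10, -12) = (-1563 - 1422)*(-18 - 12) = -2985*(-30) = 89550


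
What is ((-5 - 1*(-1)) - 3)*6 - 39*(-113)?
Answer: 4365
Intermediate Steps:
((-5 - 1*(-1)) - 3)*6 - 39*(-113) = ((-5 + 1) - 3)*6 + 4407 = (-4 - 3)*6 + 4407 = -7*6 + 4407 = -42 + 4407 = 4365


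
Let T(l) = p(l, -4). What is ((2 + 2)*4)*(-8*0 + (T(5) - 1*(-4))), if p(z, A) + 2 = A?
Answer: -32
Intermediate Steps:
p(z, A) = -2 + A
T(l) = -6 (T(l) = -2 - 4 = -6)
((2 + 2)*4)*(-8*0 + (T(5) - 1*(-4))) = ((2 + 2)*4)*(-8*0 + (-6 - 1*(-4))) = (4*4)*(0 + (-6 + 4)) = 16*(0 - 2) = 16*(-2) = -32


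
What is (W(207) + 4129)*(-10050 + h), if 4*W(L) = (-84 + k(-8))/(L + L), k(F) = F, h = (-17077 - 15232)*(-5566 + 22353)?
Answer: -40310315617793/18 ≈ -2.2395e+12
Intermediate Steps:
h = -542371183 (h = -32309*16787 = -542371183)
W(L) = -23/(2*L) (W(L) = ((-84 - 8)/(L + L))/4 = (-92*1/(2*L))/4 = (-46/L)/4 = -23/(2*L))
(W(207) + 4129)*(-10050 + h) = (-23/2/207 + 4129)*(-10050 - 542371183) = (-23/2*1/207 + 4129)*(-542381233) = (-1/18 + 4129)*(-542381233) = (74321/18)*(-542381233) = -40310315617793/18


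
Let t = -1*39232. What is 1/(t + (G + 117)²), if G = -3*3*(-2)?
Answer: -1/21007 ≈ -4.7603e-5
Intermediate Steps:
G = 18 (G = -9*(-2) = 18)
t = -39232
1/(t + (G + 117)²) = 1/(-39232 + (18 + 117)²) = 1/(-39232 + 135²) = 1/(-39232 + 18225) = 1/(-21007) = -1/21007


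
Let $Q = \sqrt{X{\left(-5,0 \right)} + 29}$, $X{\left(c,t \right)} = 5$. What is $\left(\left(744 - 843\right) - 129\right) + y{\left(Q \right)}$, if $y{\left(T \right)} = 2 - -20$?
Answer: $-206$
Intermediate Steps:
$Q = \sqrt{34}$ ($Q = \sqrt{5 + 29} = \sqrt{34} \approx 5.8309$)
$y{\left(T \right)} = 22$ ($y{\left(T \right)} = 2 + 20 = 22$)
$\left(\left(744 - 843\right) - 129\right) + y{\left(Q \right)} = \left(\left(744 - 843\right) - 129\right) + 22 = \left(-99 - 129\right) + 22 = -228 + 22 = -206$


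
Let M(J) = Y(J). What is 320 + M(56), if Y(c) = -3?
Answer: 317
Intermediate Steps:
M(J) = -3
320 + M(56) = 320 - 3 = 317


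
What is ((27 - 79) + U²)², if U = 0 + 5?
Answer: 729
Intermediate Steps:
U = 5
((27 - 79) + U²)² = ((27 - 79) + 5²)² = (-52 + 25)² = (-27)² = 729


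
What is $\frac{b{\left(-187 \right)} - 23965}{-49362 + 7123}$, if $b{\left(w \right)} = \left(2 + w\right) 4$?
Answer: $\frac{24705}{42239} \approx 0.58489$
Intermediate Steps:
$b{\left(w \right)} = 8 + 4 w$
$\frac{b{\left(-187 \right)} - 23965}{-49362 + 7123} = \frac{\left(8 + 4 \left(-187\right)\right) - 23965}{-49362 + 7123} = \frac{\left(8 - 748\right) - 23965}{-42239} = \left(-740 - 23965\right) \left(- \frac{1}{42239}\right) = \left(-24705\right) \left(- \frac{1}{42239}\right) = \frac{24705}{42239}$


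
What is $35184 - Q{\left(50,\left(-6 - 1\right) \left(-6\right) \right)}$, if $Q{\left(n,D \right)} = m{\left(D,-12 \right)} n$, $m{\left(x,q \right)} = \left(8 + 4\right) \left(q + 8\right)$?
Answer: $37584$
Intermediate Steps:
$m{\left(x,q \right)} = 96 + 12 q$ ($m{\left(x,q \right)} = 12 \left(8 + q\right) = 96 + 12 q$)
$Q{\left(n,D \right)} = - 48 n$ ($Q{\left(n,D \right)} = \left(96 + 12 \left(-12\right)\right) n = \left(96 - 144\right) n = - 48 n$)
$35184 - Q{\left(50,\left(-6 - 1\right) \left(-6\right) \right)} = 35184 - \left(-48\right) 50 = 35184 - -2400 = 35184 + 2400 = 37584$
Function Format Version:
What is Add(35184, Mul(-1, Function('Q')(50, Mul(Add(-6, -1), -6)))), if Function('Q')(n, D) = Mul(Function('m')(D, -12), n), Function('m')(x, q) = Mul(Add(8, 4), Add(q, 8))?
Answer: 37584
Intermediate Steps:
Function('m')(x, q) = Add(96, Mul(12, q)) (Function('m')(x, q) = Mul(12, Add(8, q)) = Add(96, Mul(12, q)))
Function('Q')(n, D) = Mul(-48, n) (Function('Q')(n, D) = Mul(Add(96, Mul(12, -12)), n) = Mul(Add(96, -144), n) = Mul(-48, n))
Add(35184, Mul(-1, Function('Q')(50, Mul(Add(-6, -1), -6)))) = Add(35184, Mul(-1, Mul(-48, 50))) = Add(35184, Mul(-1, -2400)) = Add(35184, 2400) = 37584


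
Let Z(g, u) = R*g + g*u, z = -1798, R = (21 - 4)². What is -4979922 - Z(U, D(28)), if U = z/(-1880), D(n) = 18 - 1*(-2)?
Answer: -4681404471/940 ≈ -4.9802e+6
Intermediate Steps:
R = 289 (R = 17² = 289)
D(n) = 20 (D(n) = 18 + 2 = 20)
U = 899/940 (U = -1798/(-1880) = -1798*(-1/1880) = 899/940 ≈ 0.95638)
Z(g, u) = 289*g + g*u
-4979922 - Z(U, D(28)) = -4979922 - 899*(289 + 20)/940 = -4979922 - 899*309/940 = -4979922 - 1*277791/940 = -4979922 - 277791/940 = -4681404471/940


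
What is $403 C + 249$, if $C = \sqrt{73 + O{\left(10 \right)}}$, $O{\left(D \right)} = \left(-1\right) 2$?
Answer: $249 + 403 \sqrt{71} \approx 3644.7$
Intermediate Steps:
$O{\left(D \right)} = -2$
$C = \sqrt{71}$ ($C = \sqrt{73 - 2} = \sqrt{71} \approx 8.4261$)
$403 C + 249 = 403 \sqrt{71} + 249 = 249 + 403 \sqrt{71}$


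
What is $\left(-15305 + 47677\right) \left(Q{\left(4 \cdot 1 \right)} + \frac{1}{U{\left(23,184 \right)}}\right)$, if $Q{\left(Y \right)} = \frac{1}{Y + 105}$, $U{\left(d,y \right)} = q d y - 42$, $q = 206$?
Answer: $\frac{14111909774}{47510375} \approx 297.03$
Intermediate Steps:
$U{\left(d,y \right)} = -42 + 206 d y$ ($U{\left(d,y \right)} = 206 d y - 42 = -42 + 206 d y$)
$Q{\left(Y \right)} = \frac{1}{105 + Y}$
$\left(-15305 + 47677\right) \left(Q{\left(4 \cdot 1 \right)} + \frac{1}{U{\left(23,184 \right)}}\right) = \left(-15305 + 47677\right) \left(\frac{1}{105 + 4 \cdot 1} + \frac{1}{-42 + 206 \cdot 23 \cdot 184}\right) = 32372 \left(\frac{1}{105 + 4} + \frac{1}{-42 + 871792}\right) = 32372 \left(\frac{1}{109} + \frac{1}{871750}\right) = 32372 \cdot \frac{871859}{95020750} = \frac{14111909774}{47510375}$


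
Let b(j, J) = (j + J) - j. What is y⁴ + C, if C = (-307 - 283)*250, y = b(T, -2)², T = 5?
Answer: -147244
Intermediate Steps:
b(j, J) = J (b(j, J) = (J + j) - j = J)
y = 4 (y = (-2)² = 4)
C = -147500 (C = -590*250 = -147500)
y⁴ + C = 4⁴ - 147500 = 256 - 147500 = -147244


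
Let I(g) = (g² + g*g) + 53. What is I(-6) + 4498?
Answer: 4623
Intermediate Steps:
I(g) = 53 + 2*g² (I(g) = (g² + g²) + 53 = 2*g² + 53 = 53 + 2*g²)
I(-6) + 4498 = (53 + 2*(-6)²) + 4498 = (53 + 2*36) + 4498 = (53 + 72) + 4498 = 125 + 4498 = 4623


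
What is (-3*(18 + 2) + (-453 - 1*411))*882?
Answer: -814968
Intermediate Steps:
(-3*(18 + 2) + (-453 - 1*411))*882 = (-3*20 + (-453 - 411))*882 = (-60 - 864)*882 = -924*882 = -814968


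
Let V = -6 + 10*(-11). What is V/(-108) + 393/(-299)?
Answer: -1940/8073 ≈ -0.24031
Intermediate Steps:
V = -116 (V = -6 - 110 = -116)
V/(-108) + 393/(-299) = -116/(-108) + 393/(-299) = -116*(-1/108) + 393*(-1/299) = 29/27 - 393/299 = -1940/8073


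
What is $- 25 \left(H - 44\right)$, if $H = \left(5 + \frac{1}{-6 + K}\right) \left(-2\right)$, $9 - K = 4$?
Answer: $1300$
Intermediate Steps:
$K = 5$ ($K = 9 - 4 = 5$)
$H = -8$ ($H = \left(5 + \frac{1}{-6 + 5}\right) \left(-2\right) = \left(5 + \frac{1}{-1}\right) \left(-2\right) = \left(5 - 1\right) \left(-2\right) = 4 \left(-2\right) = -8$)
$- 25 \left(H - 44\right) = - 25 \left(-8 - 44\right) = \left(-25\right) \left(-52\right) = 1300$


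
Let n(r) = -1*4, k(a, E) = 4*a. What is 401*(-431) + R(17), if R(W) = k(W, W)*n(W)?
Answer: -173103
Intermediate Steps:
n(r) = -4
R(W) = -16*W (R(W) = (4*W)*(-4) = -16*W)
401*(-431) + R(17) = 401*(-431) - 16*17 = -172831 - 272 = -173103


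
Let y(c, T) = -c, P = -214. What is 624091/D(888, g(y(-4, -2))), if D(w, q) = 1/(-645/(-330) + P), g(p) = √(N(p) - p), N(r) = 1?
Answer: -2911384515/22 ≈ -1.3234e+8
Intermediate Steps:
g(p) = √(1 - p)
D(w, q) = -22/4665 (D(w, q) = 1/(-645/(-330) - 214) = 1/(-645*(-1/330) - 214) = 1/(43/22 - 214) = 1/(-4665/22) = -22/4665)
624091/D(888, g(y(-4, -2))) = 624091/(-22/4665) = 624091*(-4665/22) = -2911384515/22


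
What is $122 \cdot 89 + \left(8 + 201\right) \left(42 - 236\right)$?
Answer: $-29688$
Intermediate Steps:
$122 \cdot 89 + \left(8 + 201\right) \left(42 - 236\right) = 10858 + 209 \left(-194\right) = 10858 - 40546 = -29688$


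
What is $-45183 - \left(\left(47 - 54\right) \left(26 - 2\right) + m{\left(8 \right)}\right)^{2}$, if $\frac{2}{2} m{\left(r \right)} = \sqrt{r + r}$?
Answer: $-72079$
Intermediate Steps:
$m{\left(r \right)} = \sqrt{2} \sqrt{r}$ ($m{\left(r \right)} = \sqrt{r + r} = \sqrt{2 r} = \sqrt{2} \sqrt{r}$)
$-45183 - \left(\left(47 - 54\right) \left(26 - 2\right) + m{\left(8 \right)}\right)^{2} = -45183 - \left(\left(47 - 54\right) \left(26 - 2\right) + \sqrt{2} \sqrt{8}\right)^{2} = -45183 - \left(\left(-7\right) 24 + \sqrt{2} \cdot 2 \sqrt{2}\right)^{2} = -45183 - \left(-168 + 4\right)^{2} = -45183 - \left(-164\right)^{2} = -45183 - 26896 = -72079$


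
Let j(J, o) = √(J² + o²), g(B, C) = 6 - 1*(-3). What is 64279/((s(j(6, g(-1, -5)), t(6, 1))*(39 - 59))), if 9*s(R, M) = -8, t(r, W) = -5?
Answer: 578511/160 ≈ 3615.7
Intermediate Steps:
g(B, C) = 9 (g(B, C) = 6 + 3 = 9)
s(R, M) = -8/9 (s(R, M) = (⅑)*(-8) = -8/9)
64279/((s(j(6, g(-1, -5)), t(6, 1))*(39 - 59))) = 64279/((-8*(39 - 59)/9)) = 64279/((-8/9*(-20))) = 64279/(160/9) = 64279*(9/160) = 578511/160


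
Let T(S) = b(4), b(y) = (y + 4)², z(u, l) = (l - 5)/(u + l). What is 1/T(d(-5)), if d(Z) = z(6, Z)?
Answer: 1/64 ≈ 0.015625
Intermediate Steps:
z(u, l) = (-5 + l)/(l + u)
d(Z) = (-5 + Z)/(6 + Z) (d(Z) = (-5 + Z)/(Z + 6) = (-5 + Z)/(6 + Z))
b(y) = (4 + y)²
T(S) = 64 (T(S) = (4 + 4)² = 8² = 64)
1/T(d(-5)) = 1/64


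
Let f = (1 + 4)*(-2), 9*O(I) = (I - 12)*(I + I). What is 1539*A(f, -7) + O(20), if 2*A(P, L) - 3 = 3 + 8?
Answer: 97277/9 ≈ 10809.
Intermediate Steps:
O(I) = 2*I*(-12 + I)/9 (O(I) = ((I - 12)*(I + I))/9 = ((-12 + I)*(2*I))/9 = (2*I*(-12 + I))/9 = 2*I*(-12 + I)/9)
f = -10 (f = 5*(-2) = -10)
A(P, L) = 7 (A(P, L) = 3/2 + (3 + 8)/2 = 3/2 + (½)*11 = 3/2 + 11/2 = 7)
1539*A(f, -7) + O(20) = 1539*7 + (2/9)*20*(-12 + 20) = 10773 + (2/9)*20*8 = 10773 + 320/9 = 97277/9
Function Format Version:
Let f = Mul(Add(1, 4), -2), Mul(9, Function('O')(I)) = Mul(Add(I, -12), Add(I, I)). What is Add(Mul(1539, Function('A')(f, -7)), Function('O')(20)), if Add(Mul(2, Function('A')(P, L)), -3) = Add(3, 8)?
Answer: Rational(97277, 9) ≈ 10809.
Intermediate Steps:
Function('O')(I) = Mul(Rational(2, 9), I, Add(-12, I)) (Function('O')(I) = Mul(Rational(1, 9), Mul(Add(I, -12), Add(I, I))) = Mul(Rational(1, 9), Mul(Add(-12, I), Mul(2, I))) = Mul(Rational(1, 9), Mul(2, I, Add(-12, I))) = Mul(Rational(2, 9), I, Add(-12, I)))
f = -10 (f = Mul(5, -2) = -10)
Function('A')(P, L) = 7 (Function('A')(P, L) = Add(Rational(3, 2), Mul(Rational(1, 2), Add(3, 8))) = Add(Rational(3, 2), Mul(Rational(1, 2), 11)) = Add(Rational(3, 2), Rational(11, 2)) = 7)
Add(Mul(1539, Function('A')(f, -7)), Function('O')(20)) = Add(Mul(1539, 7), Mul(Rational(2, 9), 20, Add(-12, 20))) = Add(10773, Mul(Rational(2, 9), 20, 8)) = Add(10773, Rational(320, 9)) = Rational(97277, 9)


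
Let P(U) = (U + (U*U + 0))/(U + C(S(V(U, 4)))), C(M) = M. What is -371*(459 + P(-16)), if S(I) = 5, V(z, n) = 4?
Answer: -1784139/11 ≈ -1.6219e+5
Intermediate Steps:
P(U) = (U + U²)/(5 + U) (P(U) = (U + (U*U + 0))/(U + 5) = (U + (U² + 0))/(5 + U) = (U + U²)/(5 + U))
-371*(459 + P(-16)) = -371*(459 - 16*(1 - 16)/(5 - 16)) = -371*(459 - 16*(-15)/(-11)) = -371*(459 - 16*(-1/11)*(-15)) = -371*(459 - 240/11) = -371*4809/11 = -1784139/11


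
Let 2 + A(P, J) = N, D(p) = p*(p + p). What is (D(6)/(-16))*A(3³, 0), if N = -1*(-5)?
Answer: -27/2 ≈ -13.500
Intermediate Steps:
D(p) = 2*p² (D(p) = p*(2*p) = 2*p²)
N = 5
A(P, J) = 3 (A(P, J) = -2 + 5 = 3)
(D(6)/(-16))*A(3³, 0) = ((2*6²)/(-16))*3 = -36/8*3 = -1/16*72*3 = -9/2*3 = -27/2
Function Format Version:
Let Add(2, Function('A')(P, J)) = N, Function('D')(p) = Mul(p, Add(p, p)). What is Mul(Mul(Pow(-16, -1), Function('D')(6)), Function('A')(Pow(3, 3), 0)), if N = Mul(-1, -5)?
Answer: Rational(-27, 2) ≈ -13.500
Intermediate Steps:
Function('D')(p) = Mul(2, Pow(p, 2)) (Function('D')(p) = Mul(p, Mul(2, p)) = Mul(2, Pow(p, 2)))
N = 5
Function('A')(P, J) = 3 (Function('A')(P, J) = Add(-2, 5) = 3)
Mul(Mul(Pow(-16, -1), Function('D')(6)), Function('A')(Pow(3, 3), 0)) = Mul(Mul(Pow(-16, -1), Mul(2, Pow(6, 2))), 3) = Mul(Mul(Rational(-1, 16), Mul(2, 36)), 3) = Mul(Mul(Rational(-1, 16), 72), 3) = Mul(Rational(-9, 2), 3) = Rational(-27, 2)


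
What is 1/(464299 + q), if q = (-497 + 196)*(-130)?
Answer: 1/503429 ≈ 1.9864e-6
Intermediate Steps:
q = 39130 (q = -301*(-130) = 39130)
1/(464299 + q) = 1/(464299 + 39130) = 1/503429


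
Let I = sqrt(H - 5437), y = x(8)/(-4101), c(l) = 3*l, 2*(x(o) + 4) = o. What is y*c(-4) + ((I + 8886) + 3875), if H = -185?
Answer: 12761 + I*sqrt(5622) ≈ 12761.0 + 74.98*I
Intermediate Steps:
x(o) = -4 + o/2
y = 0 (y = (-4 + (1/2)*8)/(-4101) = (-4 + 4)*(-1/4101) = 0*(-1/4101) = 0)
I = I*sqrt(5622) (I = sqrt(-185 - 5437) = sqrt(-5622) = I*sqrt(5622) ≈ 74.98*I)
y*c(-4) + ((I + 8886) + 3875) = 0*(3*(-4)) + ((I*sqrt(5622) + 8886) + 3875) = 0*(-12) + ((8886 + I*sqrt(5622)) + 3875) = 0 + (12761 + I*sqrt(5622)) = 12761 + I*sqrt(5622)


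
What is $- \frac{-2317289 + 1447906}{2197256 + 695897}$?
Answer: $\frac{869383}{2893153} \approx 0.3005$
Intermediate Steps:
$- \frac{-2317289 + 1447906}{2197256 + 695897} = - \frac{-869383}{2893153} = \left(-1\right) \left(- \frac{869383}{2893153}\right) = \frac{869383}{2893153}$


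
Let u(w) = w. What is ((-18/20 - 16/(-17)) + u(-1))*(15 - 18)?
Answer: 489/170 ≈ 2.8765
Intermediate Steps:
((-18/20 - 16/(-17)) + u(-1))*(15 - 18) = ((-18/20 - 16/(-17)) - 1)*(15 - 18) = ((-18*1/20 - 16*(-1/17)) - 1)*(-3) = ((-9/10 + 16/17) - 1)*(-3) = (7/170 - 1)*(-3) = -163/170*(-3) = 489/170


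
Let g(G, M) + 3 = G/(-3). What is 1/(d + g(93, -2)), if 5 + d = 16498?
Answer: 1/16459 ≈ 6.0757e-5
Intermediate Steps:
d = 16493 (d = -5 + 16498 = 16493)
g(G, M) = -3 - G/3 (g(G, M) = -3 + G/(-3) = -3 + G*(-⅓) = -3 - G/3)
1/(d + g(93, -2)) = 1/(16493 + (-3 - ⅓*93)) = 1/(16493 + (-3 - 31)) = 1/(16493 - 34) = 1/16459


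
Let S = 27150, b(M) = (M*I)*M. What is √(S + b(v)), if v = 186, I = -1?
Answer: I*√7446 ≈ 86.29*I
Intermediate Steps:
b(M) = -M² (b(M) = (M*(-1))*M = (-M)*M = -M²)
√(S + b(v)) = √(27150 - 1*186²) = √(27150 - 1*34596) = √(27150 - 34596) = √(-7446) = I*√7446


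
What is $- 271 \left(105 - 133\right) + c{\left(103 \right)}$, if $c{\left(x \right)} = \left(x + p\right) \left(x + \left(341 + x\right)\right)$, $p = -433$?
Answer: $-172922$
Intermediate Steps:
$c{\left(x \right)} = \left(-433 + x\right) \left(341 + 2 x\right)$ ($c{\left(x \right)} = \left(x - 433\right) \left(x + \left(341 + x\right)\right) = \left(-433 + x\right) \left(341 + 2 x\right)$)
$- 271 \left(105 - 133\right) + c{\left(103 \right)} = - 271 \left(105 - 133\right) - \left(201728 - 21218\right) = \left(-271\right) \left(-28\right) - 180510 = 7588 - 180510 = -172922$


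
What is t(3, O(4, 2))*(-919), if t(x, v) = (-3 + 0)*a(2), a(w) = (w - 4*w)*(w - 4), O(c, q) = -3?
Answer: 33084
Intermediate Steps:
a(w) = -3*w*(-4 + w) (a(w) = (-3*w)*(-4 + w) = -3*w*(-4 + w))
t(x, v) = -36 (t(x, v) = (-3 + 0)*(3*2*(4 - 1*2)) = -9*2*(4 - 2) = -9*2*2 = -3*12 = -36)
t(3, O(4, 2))*(-919) = -36*(-919) = 33084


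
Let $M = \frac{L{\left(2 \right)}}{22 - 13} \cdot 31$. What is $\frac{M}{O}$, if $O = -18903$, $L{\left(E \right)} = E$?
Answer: $- \frac{62}{170127} \approx -0.00036443$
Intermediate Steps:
$M = \frac{62}{9}$ ($M = \frac{2}{22 - 13} \cdot 31 = \frac{2}{9} \cdot 31 = \frac{62}{9} \approx 6.8889$)
$\frac{M}{O} = \frac{62}{9 \left(-18903\right)} = \frac{62}{9} \left(- \frac{1}{18903}\right) = - \frac{62}{170127}$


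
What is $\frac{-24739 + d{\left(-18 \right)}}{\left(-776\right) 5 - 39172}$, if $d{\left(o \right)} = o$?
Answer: $\frac{24757}{43052} \approx 0.57505$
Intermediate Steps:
$\frac{-24739 + d{\left(-18 \right)}}{\left(-776\right) 5 - 39172} = \frac{-24739 - 18}{\left(-776\right) 5 - 39172} = - \frac{24757}{-3880 - 39172} = - \frac{24757}{-43052} = \left(-24757\right) \left(- \frac{1}{43052}\right) = \frac{24757}{43052}$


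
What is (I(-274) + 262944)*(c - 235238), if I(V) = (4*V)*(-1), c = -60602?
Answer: -78113593600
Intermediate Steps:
I(V) = -4*V
(I(-274) + 262944)*(c - 235238) = (-4*(-274) + 262944)*(-60602 - 235238) = (1096 + 262944)*(-295840) = 264040*(-295840) = -78113593600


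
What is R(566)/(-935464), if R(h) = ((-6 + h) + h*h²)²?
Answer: -4109710999008392/116933 ≈ -3.5146e+10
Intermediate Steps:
R(h) = (-6 + h + h³)² (R(h) = ((-6 + h) + h³)² = (-6 + h + h³)²)
R(566)/(-935464) = (-6 + 566 + 566³)²/(-935464) = (-6 + 566 + 181321496)²*(-1/935464) = 181322056²*(-1/935464) = 32877687992067136*(-1/935464) = -4109710999008392/116933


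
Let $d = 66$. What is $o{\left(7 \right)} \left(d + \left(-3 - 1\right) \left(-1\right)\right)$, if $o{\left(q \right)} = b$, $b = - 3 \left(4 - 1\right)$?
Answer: $-630$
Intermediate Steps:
$b = -9$ ($b = \left(-3\right) 3 = -9$)
$o{\left(q \right)} = -9$
$o{\left(7 \right)} \left(d + \left(-3 - 1\right) \left(-1\right)\right) = - 9 \left(66 + \left(-3 - 1\right) \left(-1\right)\right) = - 9 \left(66 - -4\right) = - 9 \left(66 + 4\right) = \left(-9\right) 70 = -630$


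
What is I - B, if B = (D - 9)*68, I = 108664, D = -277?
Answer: 128112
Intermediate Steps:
B = -19448 (B = (-277 - 9)*68 = -286*68 = -19448)
I - B = 108664 - 1*(-19448) = 108664 + 19448 = 128112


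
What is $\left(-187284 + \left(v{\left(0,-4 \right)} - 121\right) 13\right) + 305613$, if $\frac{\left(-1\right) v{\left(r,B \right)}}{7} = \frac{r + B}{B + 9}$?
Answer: $\frac{584144}{5} \approx 1.1683 \cdot 10^{5}$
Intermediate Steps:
$v{\left(r,B \right)} = - \frac{7 \left(B + r\right)}{9 + B}$ ($v{\left(r,B \right)} = - 7 \frac{r + B}{B + 9} = - 7 \frac{B + r}{9 + B} = - \frac{7 \left(B + r\right)}{9 + B}$)
$\left(-187284 + \left(v{\left(0,-4 \right)} - 121\right) 13\right) + 305613 = \left(-187284 + \left(\frac{7 \left(\left(-1\right) \left(-4\right) - 0\right)}{9 - 4} - 121\right) 13\right) + 305613 = \left(-187284 + \left(\frac{7 \left(4 + 0\right)}{5} - 121\right) 13\right) + 305613 = \left(-187284 + \left(7 \cdot \frac{1}{5} \cdot 4 - 121\right) 13\right) + 305613 = \left(-187284 + \left(\frac{28}{5} - 121\right) 13\right) + 305613 = \left(-187284 - \frac{7501}{5}\right) + 305613 = - \frac{943921}{5} + 305613 = \frac{584144}{5}$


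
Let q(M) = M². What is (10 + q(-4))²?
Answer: 676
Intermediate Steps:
(10 + q(-4))² = (10 + (-4)²)² = (10 + 16)² = 26² = 676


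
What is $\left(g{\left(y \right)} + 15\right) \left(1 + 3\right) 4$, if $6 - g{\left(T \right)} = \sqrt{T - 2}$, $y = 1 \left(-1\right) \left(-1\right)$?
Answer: $336 - 16 i \approx 336.0 - 16.0 i$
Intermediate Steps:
$y = 1$ ($y = \left(-1\right) \left(-1\right) = 1$)
$g{\left(T \right)} = 6 - \sqrt{-2 + T}$ ($g{\left(T \right)} = 6 - \sqrt{T - 2} = 6 - \sqrt{-2 + T}$)
$\left(g{\left(y \right)} + 15\right) \left(1 + 3\right) 4 = \left(\left(6 - \sqrt{-2 + 1}\right) + 15\right) \left(1 + 3\right) 4 = \left(\left(6 - \sqrt{-1}\right) + 15\right) 4 \cdot 4 = \left(\left(6 - i\right) + 15\right) 16 = \left(21 - i\right) 16 = 336 - 16 i$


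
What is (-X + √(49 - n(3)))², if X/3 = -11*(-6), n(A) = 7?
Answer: (198 - √42)² ≈ 36680.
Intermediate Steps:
X = 198 (X = 3*(-11*(-6)) = 3*66 = 198)
(-X + √(49 - n(3)))² = (-1*198 + √(49 - 1*7))² = (-198 + √(49 - 7))² = (-198 + √42)²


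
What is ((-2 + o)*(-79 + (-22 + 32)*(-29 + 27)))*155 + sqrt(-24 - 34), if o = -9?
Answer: 168795 + I*sqrt(58) ≈ 1.688e+5 + 7.6158*I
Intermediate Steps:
((-2 + o)*(-79 + (-22 + 32)*(-29 + 27)))*155 + sqrt(-24 - 34) = ((-2 - 9)*(-79 + (-22 + 32)*(-29 + 27)))*155 + sqrt(-24 - 34) = -11*(-79 + 10*(-2))*155 + sqrt(-58) = -11*(-79 - 20)*155 + I*sqrt(58) = -11*(-99)*155 + I*sqrt(58) = 1089*155 + I*sqrt(58) = 168795 + I*sqrt(58)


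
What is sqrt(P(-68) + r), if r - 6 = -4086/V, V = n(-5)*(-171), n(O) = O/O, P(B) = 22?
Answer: sqrt(18734)/19 ≈ 7.2038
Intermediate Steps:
n(O) = 1
V = -171 (V = 1*(-171) = -171)
r = 568/19 (r = 6 - 4086/(-171) = 6 - 4086*(-1/171) = 6 + 454/19 = 568/19 ≈ 29.895)
sqrt(P(-68) + r) = sqrt(22 + 568/19) = sqrt(986/19) = sqrt(18734)/19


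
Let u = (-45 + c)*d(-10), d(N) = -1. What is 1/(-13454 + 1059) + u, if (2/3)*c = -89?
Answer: 4425013/24790 ≈ 178.50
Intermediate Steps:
c = -267/2 (c = (3/2)*(-89) = -267/2 ≈ -133.50)
u = 357/2 (u = (-45 - 267/2)*(-1) = -357/2*(-1) = 357/2 ≈ 178.50)
1/(-13454 + 1059) + u = 1/(-13454 + 1059) + 357/2 = 1/(-12395) + 357/2 = -1/12395 + 357/2 = 4425013/24790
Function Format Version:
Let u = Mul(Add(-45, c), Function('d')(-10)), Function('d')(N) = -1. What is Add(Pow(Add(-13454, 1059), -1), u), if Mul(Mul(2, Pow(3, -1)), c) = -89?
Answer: Rational(4425013, 24790) ≈ 178.50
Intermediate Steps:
c = Rational(-267, 2) (c = Mul(Rational(3, 2), -89) = Rational(-267, 2) ≈ -133.50)
u = Rational(357, 2) (u = Mul(Add(-45, Rational(-267, 2)), -1) = Mul(Rational(-357, 2), -1) = Rational(357, 2) ≈ 178.50)
Add(Pow(Add(-13454, 1059), -1), u) = Add(Pow(Add(-13454, 1059), -1), Rational(357, 2)) = Add(Pow(-12395, -1), Rational(357, 2)) = Add(Rational(-1, 12395), Rational(357, 2)) = Rational(4425013, 24790)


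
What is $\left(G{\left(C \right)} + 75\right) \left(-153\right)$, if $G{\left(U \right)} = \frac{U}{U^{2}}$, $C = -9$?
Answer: $-11458$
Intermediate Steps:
$G{\left(U \right)} = \frac{1}{U}$ ($G{\left(U \right)} = \frac{U}{U^{2}} = \frac{1}{U}$)
$\left(G{\left(C \right)} + 75\right) \left(-153\right) = \left(\frac{1}{-9} + 75\right) \left(-153\right) = \left(- \frac{1}{9} + 75\right) \left(-153\right) = \frac{674}{9} \left(-153\right) = -11458$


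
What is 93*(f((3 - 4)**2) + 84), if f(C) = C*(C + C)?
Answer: 7998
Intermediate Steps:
f(C) = 2*C**2 (f(C) = C*(2*C) = 2*C**2)
93*(f((3 - 4)**2) + 84) = 93*(2*((3 - 4)**2)**2 + 84) = 93*(2*((-1)**2)**2 + 84) = 93*(2*1**2 + 84) = 93*(2*1 + 84) = 93*(2 + 84) = 93*86 = 7998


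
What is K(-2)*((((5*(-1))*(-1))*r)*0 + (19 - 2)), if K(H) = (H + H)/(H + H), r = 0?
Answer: 17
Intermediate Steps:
K(H) = 1 (K(H) = (2*H)/((2*H)) = (2*H)*(1/(2*H)) = 1)
K(-2)*((((5*(-1))*(-1))*r)*0 + (19 - 2)) = 1*((((5*(-1))*(-1))*0)*0 + (19 - 2)) = 1*((-5*(-1)*0)*0 + 17) = 1*((5*0)*0 + 17) = 1*(0*0 + 17) = 1*(0 + 17) = 1*17 = 17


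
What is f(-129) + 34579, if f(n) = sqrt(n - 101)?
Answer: 34579 + I*sqrt(230) ≈ 34579.0 + 15.166*I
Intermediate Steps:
f(n) = sqrt(-101 + n)
f(-129) + 34579 = sqrt(-101 - 129) + 34579 = sqrt(-230) + 34579 = I*sqrt(230) + 34579 = 34579 + I*sqrt(230)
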